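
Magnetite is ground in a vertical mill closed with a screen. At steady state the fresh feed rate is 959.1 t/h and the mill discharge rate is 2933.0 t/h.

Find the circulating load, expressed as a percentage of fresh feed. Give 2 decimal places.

CL = 205.81 %

M = F + R at steady state, so:
R = M − F = 2933.0 − 959.1 = 1973.9 t/h
CL = 100·R/F = 100·1973.9/959.1 = 205.81 %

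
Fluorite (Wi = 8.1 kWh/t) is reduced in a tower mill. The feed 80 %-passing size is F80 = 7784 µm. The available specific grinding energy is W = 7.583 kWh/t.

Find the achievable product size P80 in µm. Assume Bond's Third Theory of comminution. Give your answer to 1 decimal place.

Bond: W = 10·Wi·(1/√P80 − 1/√F80)
⇒ 1/√P80 = W/(10 Wi) + 1/√F80
  = 7.5830/(10·8.1) + 1/√7784 = 0.093617 + 0.011334 = 0.104952
P80 = (1/0.104952)² = 9.5282² = 90.79 µm

P80 = 90.8 µm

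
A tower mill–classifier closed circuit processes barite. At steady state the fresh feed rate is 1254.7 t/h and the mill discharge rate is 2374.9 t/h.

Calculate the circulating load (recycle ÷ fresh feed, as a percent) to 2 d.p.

Mill node: discharge = fresh + recycle.
R = M − F = 2374.9 − 1254.7 = 1120.2 t/h
CL = 100·R/F = 100·1120.2/1254.7 = 89.28 %

CL = 89.28 %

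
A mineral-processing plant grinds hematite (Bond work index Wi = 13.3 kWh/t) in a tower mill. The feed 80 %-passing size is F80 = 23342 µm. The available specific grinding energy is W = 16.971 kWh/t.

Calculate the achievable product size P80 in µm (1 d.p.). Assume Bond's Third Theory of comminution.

P80 = 55.6 µm

W_Bond = 10·Wi·(1/√P₈₀ − 1/√F₈₀)
P80^-0.5 = F80^-0.5 + W/(10 Wi)
  = 16.9710/(10·13.3) + 1/√23342 = 0.127602 + 0.006545 = 0.134147
P80 = (1/0.134147)² = 7.4545² = 55.57 µm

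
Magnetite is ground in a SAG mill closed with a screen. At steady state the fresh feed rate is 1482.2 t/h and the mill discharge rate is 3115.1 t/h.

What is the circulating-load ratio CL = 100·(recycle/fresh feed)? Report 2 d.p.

Steady state: M = F + R.
R = M − F = 3115.1 − 1482.2 = 1632.9 t/h
CL = 100·R/F = 100·1632.9/1482.2 = 110.17 %

CL = 110.17 %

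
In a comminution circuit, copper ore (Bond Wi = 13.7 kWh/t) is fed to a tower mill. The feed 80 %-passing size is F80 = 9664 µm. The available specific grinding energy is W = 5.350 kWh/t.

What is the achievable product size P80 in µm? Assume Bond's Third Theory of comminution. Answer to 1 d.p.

P80 = 412.7 µm

Bond:  W = 10 Wi (1/√P − 1/√F)
P80^-0.5 = F80^-0.5 + W/(10 Wi)
  = 5.3500/(10·13.7) + 1/√9664 = 0.039051 + 0.010172 = 0.049223
P80 = (1/0.049223)² = 20.3155² = 412.72 µm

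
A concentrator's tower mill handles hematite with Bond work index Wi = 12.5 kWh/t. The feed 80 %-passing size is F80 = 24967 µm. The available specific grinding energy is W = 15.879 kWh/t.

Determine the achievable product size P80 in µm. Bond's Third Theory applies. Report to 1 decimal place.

P80 = 56.2 µm

Bond:  W = 10 Wi (1/√P − 1/√F)
P80^(−½) = W/(10 Wi) + F80^(−½)
  = 15.8790/(10·12.5) + 1/√24967 = 0.127032 + 0.006329 = 0.133361
P80 = (1/0.133361)² = 7.4985² = 56.23 µm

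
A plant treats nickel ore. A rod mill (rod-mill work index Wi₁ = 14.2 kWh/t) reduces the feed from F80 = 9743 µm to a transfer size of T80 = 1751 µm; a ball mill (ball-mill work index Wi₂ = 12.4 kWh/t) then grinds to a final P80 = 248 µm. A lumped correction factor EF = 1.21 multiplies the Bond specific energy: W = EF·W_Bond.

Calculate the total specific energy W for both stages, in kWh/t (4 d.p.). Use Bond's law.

W = 10·Wi·(P80^(-½) − F80^(-½))
Stage 1 (9743→1751 µm, Wi₁=14.2): W₁ = 10·14.2·(0.023898 − 0.010131) = 1.9549 kWh/t
Stage 2 (1751→248 µm, Wi₂=12.4): W₂ = 10·12.4·(0.063500 − 0.023898) = 4.9107 kWh/t
W = W₁ + W₂ = 1.9549 + 4.9107 = 6.8656 kWh/t
Corrected W = EF·W_Bond = 1.21·6.8656 = 8.3073 kWh/t

W = 8.3073 kWh/t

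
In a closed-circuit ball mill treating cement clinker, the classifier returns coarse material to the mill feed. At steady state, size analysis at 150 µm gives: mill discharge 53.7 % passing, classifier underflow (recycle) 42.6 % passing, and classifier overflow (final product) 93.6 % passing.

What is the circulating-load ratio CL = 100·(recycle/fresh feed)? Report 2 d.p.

CL = 359.46 %

Classifier node, passing 150 µm:
Fd + Rd = Ru + Fo ⇒ R/F = (o−d)/(d−u)
r = (93.6 − 53.7)/(53.7 − 42.6) = 39.9/11.1 = 3.5946
CL = 100·r = 359.46 %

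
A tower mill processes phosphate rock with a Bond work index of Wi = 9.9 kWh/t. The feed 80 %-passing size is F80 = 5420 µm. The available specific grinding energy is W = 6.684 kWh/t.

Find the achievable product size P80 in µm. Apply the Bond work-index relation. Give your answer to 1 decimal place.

W = 10·Wi·(P80^(-½) − F80^(-½))
P80^(−½) = W/(10 Wi) + F80^(−½)
  = 6.6840/(10·9.9) + 1/√5420 = 0.067515 + 0.013583 = 0.081098
P80 = (1/0.081098)² = 12.3307² = 152.05 µm

P80 = 152.0 µm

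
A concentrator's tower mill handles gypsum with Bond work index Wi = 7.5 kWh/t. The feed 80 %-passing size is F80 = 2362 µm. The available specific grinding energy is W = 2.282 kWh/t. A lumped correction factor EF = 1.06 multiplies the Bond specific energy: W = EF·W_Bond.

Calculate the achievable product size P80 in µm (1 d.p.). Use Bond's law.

P80 = 411.8 µm

W = 10·Wi·(P80^(-½) − F80^(-½))
W_Bond = W / EF = 2.282 / 1.06 = 2.1528 kWh/t
P80^-0.5 = F80^-0.5 + W_Bond/(10 Wi)
  = 2.1528/(10·7.5) + 1/√2362 = 0.028704 + 0.020576 = 0.049280
P80 = (1/0.049280)² = 20.2921² = 411.77 µm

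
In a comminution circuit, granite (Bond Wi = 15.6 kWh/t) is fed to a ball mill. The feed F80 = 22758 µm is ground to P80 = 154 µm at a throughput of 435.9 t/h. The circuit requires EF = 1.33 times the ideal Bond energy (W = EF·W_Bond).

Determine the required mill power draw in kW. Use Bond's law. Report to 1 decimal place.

W = 10·Wi·[P80^(−½) − F80^(−½)]
W = 10·15.6·(1/√154 − 1/√22758) = 10·15.6·(0.073954) = 11.5368 kWh/t
Corrected W = EF·W_Bond = 1.33·11.5368 = 15.3439 kWh/t
P_mill = W·ṁ = 15.3439·435.9 = 6688.4 kW

P = 6688.4 kW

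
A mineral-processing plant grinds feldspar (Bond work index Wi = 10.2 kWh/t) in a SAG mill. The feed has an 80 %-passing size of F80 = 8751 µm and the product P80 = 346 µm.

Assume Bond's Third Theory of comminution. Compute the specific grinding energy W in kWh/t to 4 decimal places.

W = 4.3932 kWh/t

W = 10 Wi / √P80 − 10 Wi / √F80
1/√346 = 0.053760;  1/√8751 = 0.010690
W = 10·10.2·(0.053760 − 0.010690) = 4.3932 kWh/t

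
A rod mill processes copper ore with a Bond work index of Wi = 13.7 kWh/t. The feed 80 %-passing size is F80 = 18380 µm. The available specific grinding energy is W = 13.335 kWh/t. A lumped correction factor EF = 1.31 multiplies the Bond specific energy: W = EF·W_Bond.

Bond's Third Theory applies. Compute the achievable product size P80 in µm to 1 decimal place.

P80 = 149.9 µm

W = 10·Wi·(P80^(-½) − F80^(-½))
W_Bond = W / EF = 13.335 / 1.31 = 10.1794 kWh/t
P80^-0.5 = F80^-0.5 + W_Bond/(10 Wi)
  = 10.1794/(10·13.7) + 1/√18380 = 0.074302 + 0.007376 = 0.081678
P80 = (1/0.081678)² = 12.2432² = 149.90 µm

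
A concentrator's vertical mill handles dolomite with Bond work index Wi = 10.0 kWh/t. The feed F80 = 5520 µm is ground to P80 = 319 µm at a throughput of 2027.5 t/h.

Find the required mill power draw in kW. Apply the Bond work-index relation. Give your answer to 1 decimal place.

W = 10·Wi·(P80^(-½) − F80^(-½))
W = 10·10.0·(1/√319 − 1/√5520) = 10·10.0·(0.042530) = 4.2530 kWh/t
Mill draw = 4.2530 × 2027.5 = 8622.9 kW

P = 8622.9 kW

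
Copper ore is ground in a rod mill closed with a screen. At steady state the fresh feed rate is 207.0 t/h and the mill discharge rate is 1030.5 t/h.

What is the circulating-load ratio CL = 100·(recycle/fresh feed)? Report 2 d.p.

Discharge = new feed + return, hence
R = M − F = 1030.5 − 207.0 = 823.5 t/h
CL = 100·R/F = 100·823.5/207.0 = 397.83 %

CL = 397.83 %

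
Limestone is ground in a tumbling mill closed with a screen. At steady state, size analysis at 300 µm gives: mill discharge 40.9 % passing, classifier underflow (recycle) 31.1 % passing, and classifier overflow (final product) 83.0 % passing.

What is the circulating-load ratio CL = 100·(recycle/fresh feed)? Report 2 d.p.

Classifier node, passing 300 µm:
(1+r)d = ru + o → r = (o−d)/(d−u)
r = (83.0 − 40.9)/(40.9 − 31.1) = 42.1/9.8 = 4.2959
CL = 100·r = 429.59 %

CL = 429.59 %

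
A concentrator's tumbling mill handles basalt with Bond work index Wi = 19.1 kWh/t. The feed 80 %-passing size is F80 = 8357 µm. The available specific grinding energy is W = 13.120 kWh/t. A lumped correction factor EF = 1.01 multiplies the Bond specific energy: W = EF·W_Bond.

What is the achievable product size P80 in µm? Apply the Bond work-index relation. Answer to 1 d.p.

W = 10·Wi·(P80^(-½) − F80^(-½))
W_Bond = W / EF = 13.120 / 1.01 = 12.9901 kWh/t
P80^-0.5 = F80^-0.5 + W_Bond/(10 Wi)
  = 12.9901/(10·19.1) + 1/√8357 = 0.068011 + 0.010939 = 0.078950
P80 = (1/0.078950)² = 12.6663² = 160.43 µm

P80 = 160.4 µm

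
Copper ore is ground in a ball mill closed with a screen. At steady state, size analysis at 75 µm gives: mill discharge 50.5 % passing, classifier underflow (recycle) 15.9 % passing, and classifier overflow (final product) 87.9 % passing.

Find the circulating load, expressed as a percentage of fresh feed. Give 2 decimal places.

Balance %-passing 75 µm (r = R/F):
(1+r)·d = r·u + o ⇒ r = (o−d)/(d−u)
r = (87.9 − 50.5)/(50.5 − 15.9) = 37.4/34.6 = 1.0809
CL = 100·r = 108.09 %

CL = 108.09 %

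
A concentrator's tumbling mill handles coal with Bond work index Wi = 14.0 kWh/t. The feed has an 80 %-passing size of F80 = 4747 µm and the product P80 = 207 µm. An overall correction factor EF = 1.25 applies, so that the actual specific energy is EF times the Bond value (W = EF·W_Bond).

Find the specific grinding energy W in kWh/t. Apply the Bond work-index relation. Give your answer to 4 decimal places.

W = 9.6234 kWh/t

W = 10 Wi (P80^-0.5 − F80^-0.5)
1/√207 = 0.069505;  1/√4747 = 0.014514
W = 10·14.0·(0.069505 − 0.014514) = 7.6987 kWh/t
W_actual = 1.25 × 7.6987 = 9.6234 kWh/t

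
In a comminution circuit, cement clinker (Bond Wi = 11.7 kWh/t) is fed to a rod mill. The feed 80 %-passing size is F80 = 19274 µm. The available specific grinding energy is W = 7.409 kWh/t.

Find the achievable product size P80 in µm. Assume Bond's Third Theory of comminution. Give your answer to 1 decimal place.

P80 = 201.0 µm

W = 10·Wi·[P80^(−½) − F80^(−½)]
P80^(−½) = W/(10 Wi) + F80^(−½)
  = 7.4090/(10·11.7) + 1/√19274 = 0.063325 + 0.007203 = 0.070528
P80 = (1/0.070528)² = 14.1788² = 201.04 µm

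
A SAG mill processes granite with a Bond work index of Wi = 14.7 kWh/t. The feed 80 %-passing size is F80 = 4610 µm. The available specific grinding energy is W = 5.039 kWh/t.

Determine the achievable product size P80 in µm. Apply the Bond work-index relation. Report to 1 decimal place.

P80 = 416.4 µm

W = 10·Wi·[P80^(−½) − F80^(−½)]
⇒ 1/√P80 = W/(10 Wi) + 1/√F80
  = 5.0390/(10·14.7) + 1/√4610 = 0.034279 + 0.014728 = 0.049007
P80 = (1/0.049007)² = 20.4052² = 416.37 µm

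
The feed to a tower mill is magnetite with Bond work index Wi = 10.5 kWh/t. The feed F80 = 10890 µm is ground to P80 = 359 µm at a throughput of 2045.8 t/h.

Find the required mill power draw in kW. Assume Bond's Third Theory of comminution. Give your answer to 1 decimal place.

P = 9278.7 kW

Bond:  W = 10 Wi (1/√P − 1/√F)
W = 10·10.5·(1/√359 − 1/√10890) = 10·10.5·(0.043195) = 4.5355 kWh/t
P = W·T = 4.5355·2045.8 = 9278.7 kW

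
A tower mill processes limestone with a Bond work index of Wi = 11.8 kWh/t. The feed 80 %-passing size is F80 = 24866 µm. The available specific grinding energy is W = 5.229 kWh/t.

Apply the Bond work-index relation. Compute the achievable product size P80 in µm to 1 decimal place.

W_Bond = 10·Wi·(1/√P₈₀ − 1/√F₈₀)
⇒ 1/√P80 = W/(10·Wi) + 1/√F80
  = 5.2290/(10·11.8) + 1/√24866 = 0.044314 + 0.006342 = 0.050655
P80 = (1/0.050655)² = 19.7413² = 389.72 µm

P80 = 389.7 µm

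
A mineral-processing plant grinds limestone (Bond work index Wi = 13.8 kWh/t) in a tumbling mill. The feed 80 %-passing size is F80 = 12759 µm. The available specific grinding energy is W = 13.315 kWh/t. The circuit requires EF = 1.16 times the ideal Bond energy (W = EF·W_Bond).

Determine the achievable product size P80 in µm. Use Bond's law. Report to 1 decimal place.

W = 10 Wi (1/√P80 − 1/√F80)  [Bond]
W_Bond = W / EF = 13.315 / 1.16 = 11.4784 kWh/t
⇒ 1/√P80 = W_Bond/(10 Wi) + 1/√F80
  = 11.4784/(10·13.8) + 1/√12759 = 0.083177 + 0.008853 = 0.092030
P80 = (1/0.092030)² = 10.8660² = 118.07 µm

P80 = 118.1 µm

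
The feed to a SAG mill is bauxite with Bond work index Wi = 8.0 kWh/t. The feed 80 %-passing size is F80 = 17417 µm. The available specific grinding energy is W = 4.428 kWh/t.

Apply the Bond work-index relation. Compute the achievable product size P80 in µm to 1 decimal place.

W = 10 Wi (P80^-0.5 − F80^-0.5)
P80^-0.5 = F80^-0.5 + W/(10 Wi)
  = 4.4280/(10·8.0) + 1/√17417 = 0.055350 + 0.007577 = 0.062927
P80 = (1/0.062927)² = 15.8914² = 252.54 µm

P80 = 252.5 µm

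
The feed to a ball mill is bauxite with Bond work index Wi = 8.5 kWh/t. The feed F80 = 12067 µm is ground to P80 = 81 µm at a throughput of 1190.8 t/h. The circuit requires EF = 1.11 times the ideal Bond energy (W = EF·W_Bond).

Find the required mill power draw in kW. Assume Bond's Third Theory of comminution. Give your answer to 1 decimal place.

W_Bond = 10·Wi·(1/√P₈₀ − 1/√F₈₀)
W = 10·8.5·(1/√81 − 1/√12067) = 10·8.5·(0.102008) = 8.6707 kWh/t
Corrected W = EF·W_Bond = 1.11·8.6707 = 9.6244 kWh/t
Power = W × throughput = 9.6244 kWh/t × 1190.8 t/h = 11460.8 kW

P = 11460.8 kW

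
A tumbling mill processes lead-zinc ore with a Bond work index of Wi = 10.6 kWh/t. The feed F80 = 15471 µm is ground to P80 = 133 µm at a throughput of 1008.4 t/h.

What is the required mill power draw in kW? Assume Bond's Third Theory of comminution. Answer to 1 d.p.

P = 8409.2 kW

W_Bond = 10·Wi·(1/√P₈₀ − 1/√F₈₀)
W = 10·10.6·(1/√133 − 1/√15471) = 10·10.6·(0.078671) = 8.3392 kWh/t
P = W·T = 8.3392·1008.4 = 8409.2 kW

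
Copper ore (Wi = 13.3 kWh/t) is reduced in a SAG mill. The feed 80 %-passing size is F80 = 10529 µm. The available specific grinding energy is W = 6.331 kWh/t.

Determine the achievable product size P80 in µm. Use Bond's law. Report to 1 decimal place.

Bond: W = 10·Wi·(1/√P80 − 1/√F80)
1/√P80 = 1/√F80 + W/(10·Wi)
  = 6.3310/(10·13.3) + 1/√10529 = 0.047602 + 0.009746 = 0.057347
P80 = (1/0.057347)² = 17.4377² = 304.07 µm

P80 = 304.1 µm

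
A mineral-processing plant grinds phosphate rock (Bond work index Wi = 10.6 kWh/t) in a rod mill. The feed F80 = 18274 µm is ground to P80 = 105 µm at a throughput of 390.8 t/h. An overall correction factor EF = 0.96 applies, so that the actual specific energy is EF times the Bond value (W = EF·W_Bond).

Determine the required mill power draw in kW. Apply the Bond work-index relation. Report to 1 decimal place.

P = 3586.8 kW

W_Bond = 10·Wi·(1/√P₈₀ − 1/√F₈₀)
W = 10·10.6·(1/√105 − 1/√18274) = 10·10.6·(0.090193) = 9.5604 kWh/t
W_actual = 0.96 × 9.5604 = 9.1780 kWh/t
P = W·T = 9.1780·390.8 = 3586.8 kW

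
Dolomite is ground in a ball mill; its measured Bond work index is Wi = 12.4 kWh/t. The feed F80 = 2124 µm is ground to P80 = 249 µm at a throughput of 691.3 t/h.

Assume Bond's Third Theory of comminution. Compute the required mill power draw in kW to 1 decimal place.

W = 10 Wi / √P80 − 10 Wi / √F80
W = 10·12.4·(1/√249 − 1/√2124) = 10·12.4·(0.041674) = 5.1676 kWh/t
P = W·T = 5.1676·691.3 = 3572.4 kW

P = 3572.4 kW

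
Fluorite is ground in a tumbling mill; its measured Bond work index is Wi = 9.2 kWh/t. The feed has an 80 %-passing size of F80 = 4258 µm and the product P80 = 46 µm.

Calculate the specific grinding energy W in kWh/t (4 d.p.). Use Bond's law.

W = 12.1548 kWh/t

W = 10·Wi·[P80^(−½) − F80^(−½)]
1/√46 = 0.147442;  1/√4258 = 0.015325
W = 10·9.2·(0.147442 − 0.015325) = 12.1548 kWh/t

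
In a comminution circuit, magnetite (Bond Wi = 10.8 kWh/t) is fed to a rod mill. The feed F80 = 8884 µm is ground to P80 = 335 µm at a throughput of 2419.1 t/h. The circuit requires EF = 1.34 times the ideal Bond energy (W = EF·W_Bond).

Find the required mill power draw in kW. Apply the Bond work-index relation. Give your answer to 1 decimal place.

W = 10 Wi (P80^-0.5 − F80^-0.5)
W = 10·10.8·(1/√335 − 1/√8884) = 10·10.8·(0.044026) = 4.7548 kWh/t
W_actual = 1.34 × 4.7548 = 6.3715 kWh/t
Mill draw = 6.3715 × 2419.1 = 15413.3 kW

P = 15413.3 kW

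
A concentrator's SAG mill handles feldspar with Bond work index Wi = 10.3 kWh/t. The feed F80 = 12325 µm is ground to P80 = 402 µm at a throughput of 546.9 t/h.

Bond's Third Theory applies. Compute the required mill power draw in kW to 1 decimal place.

P = 2302.1 kW

W = 10·Wi·[P80^(−½) − F80^(−½)]
W = 10·10.3·(1/√402 − 1/√12325) = 10·10.3·(0.040868) = 4.2094 kWh/t
P = W·T = 4.2094·546.9 = 2302.1 kW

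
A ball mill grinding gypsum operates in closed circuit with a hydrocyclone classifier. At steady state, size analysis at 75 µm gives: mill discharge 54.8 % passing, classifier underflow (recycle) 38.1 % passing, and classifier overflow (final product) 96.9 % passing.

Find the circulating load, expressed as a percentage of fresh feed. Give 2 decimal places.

Mass balance on the −75 µm fraction:
d + r·d = r·u + o → r(d−u) = o−d
r = (96.9 − 54.8)/(54.8 − 38.1) = 42.1/16.7 = 2.5210
CL = 100·r = 252.10 %

CL = 252.10 %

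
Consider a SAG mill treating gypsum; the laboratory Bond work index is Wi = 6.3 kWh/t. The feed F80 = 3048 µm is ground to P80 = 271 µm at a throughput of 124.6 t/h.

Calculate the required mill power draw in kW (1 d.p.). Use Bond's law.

P = 334.7 kW

W_Bond = 10·Wi·(1/√P₈₀ − 1/√F₈₀)
W = 10·6.3·(1/√271 − 1/√3048) = 10·6.3·(0.042633) = 2.6859 kWh/t
Mill draw = 2.6859 × 124.6 = 334.7 kW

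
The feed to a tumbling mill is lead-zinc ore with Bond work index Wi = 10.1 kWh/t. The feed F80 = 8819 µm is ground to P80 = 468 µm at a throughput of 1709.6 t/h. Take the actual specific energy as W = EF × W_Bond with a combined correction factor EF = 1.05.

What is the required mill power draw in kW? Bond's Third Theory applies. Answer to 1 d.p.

P = 6450.1 kW

W_Bond = 10·Wi·(1/√P₈₀ − 1/√F₈₀)
W = 10·10.1·(1/√468 − 1/√8819) = 10·10.1·(0.035576) = 3.5932 kWh/t
W_actual = 1.05 × 3.5932 = 3.7729 kWh/t
P_mill = W·ṁ = 3.7729·1709.6 = 6450.1 kW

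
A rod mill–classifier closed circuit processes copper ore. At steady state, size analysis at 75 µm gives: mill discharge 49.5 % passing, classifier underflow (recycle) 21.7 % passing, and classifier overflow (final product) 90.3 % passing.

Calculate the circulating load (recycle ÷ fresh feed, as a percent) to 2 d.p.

CL = 146.76 %

Mass balance on the −75 µm fraction:
d + r·d = r·u + o → r(d−u) = o−d
r = (90.3 − 49.5)/(49.5 − 21.7) = 40.8/27.8 = 1.4676
CL = 100·r = 146.76 %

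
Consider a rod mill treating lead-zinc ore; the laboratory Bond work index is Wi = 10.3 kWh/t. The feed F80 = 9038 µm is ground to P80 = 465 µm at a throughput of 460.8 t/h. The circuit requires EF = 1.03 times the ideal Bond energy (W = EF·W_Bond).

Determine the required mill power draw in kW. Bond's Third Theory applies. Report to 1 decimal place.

W = 10·Wi·(P80^(-½) − F80^(-½))
W = 10·10.3·(1/√465 − 1/√9038) = 10·10.3·(0.035855) = 3.6931 kWh/t
W_actual = 1.03 × 3.6931 = 3.8039 kWh/t
Mill draw = 3.8039 × 460.8 = 1752.8 kW

P = 1752.8 kW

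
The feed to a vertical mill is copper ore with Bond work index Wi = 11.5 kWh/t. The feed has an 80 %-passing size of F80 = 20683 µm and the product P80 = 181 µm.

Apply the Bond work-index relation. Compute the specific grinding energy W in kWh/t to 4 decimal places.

W = 10 Wi (1/√P80 − 1/√F80)  [Bond]
1/√181 = 0.074329;  1/√20683 = 0.006953
W = 10·11.5·(0.074329 − 0.006953) = 7.7482 kWh/t

W = 7.7482 kWh/t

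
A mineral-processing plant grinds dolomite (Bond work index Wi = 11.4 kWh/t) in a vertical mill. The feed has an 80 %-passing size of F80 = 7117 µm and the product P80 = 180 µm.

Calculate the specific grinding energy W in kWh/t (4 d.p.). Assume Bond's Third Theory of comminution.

W = 7.1457 kWh/t

W = 10 Wi / √P80 − 10 Wi / √F80
1/√180 = 0.074536;  1/√7117 = 0.011854
W = 10·11.4·(0.074536 − 0.011854) = 7.1457 kWh/t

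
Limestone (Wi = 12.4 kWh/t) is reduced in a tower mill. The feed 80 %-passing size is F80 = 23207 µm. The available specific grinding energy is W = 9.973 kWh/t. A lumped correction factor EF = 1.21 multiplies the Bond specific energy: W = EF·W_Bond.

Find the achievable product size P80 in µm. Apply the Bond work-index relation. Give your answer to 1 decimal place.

W = 10 Wi / √P80 − 10 Wi / √F80
W_Bond = W / EF = 9.973 / 1.21 = 8.2421 kWh/t
⇒ 1/√P80 = W_Bond/(10·Wi) + 1/√F80
  = 8.2421/(10·12.4) + 1/√23207 = 0.066469 + 0.006564 = 0.073033
P80 = (1/0.073033)² = 13.6924² = 187.48 µm

P80 = 187.5 µm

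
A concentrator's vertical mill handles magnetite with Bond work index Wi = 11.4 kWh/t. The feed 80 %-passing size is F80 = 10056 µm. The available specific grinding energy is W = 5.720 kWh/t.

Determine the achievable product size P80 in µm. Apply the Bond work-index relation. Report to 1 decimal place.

W = 10·Wi·[P80^(−½) − F80^(−½)]
P80^-0.5 = F80^-0.5 + W/(10 Wi)
  = 5.7200/(10·11.4) + 1/√10056 = 0.050175 + 0.009972 = 0.060148
P80 = (1/0.060148)² = 16.6258² = 276.42 µm

P80 = 276.4 µm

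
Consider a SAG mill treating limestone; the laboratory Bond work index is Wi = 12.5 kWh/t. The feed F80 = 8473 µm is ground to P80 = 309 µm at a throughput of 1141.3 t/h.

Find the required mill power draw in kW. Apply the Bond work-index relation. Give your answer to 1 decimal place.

P = 6565.9 kW

W = 10·Wi·(P80^(-½) − F80^(-½))
W = 10·12.5·(1/√309 − 1/√8473) = 10·12.5·(0.046024) = 5.7530 kWh/t
Mill draw = 5.7530 × 1141.3 = 6565.9 kW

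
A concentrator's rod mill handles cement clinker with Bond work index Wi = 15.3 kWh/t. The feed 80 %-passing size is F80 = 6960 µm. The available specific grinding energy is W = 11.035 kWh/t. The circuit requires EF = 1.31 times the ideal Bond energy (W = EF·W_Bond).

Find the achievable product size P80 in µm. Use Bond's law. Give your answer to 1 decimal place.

W = 10·Wi·[P80^(−½) − F80^(−½)]
W_Bond = W / EF = 11.035 / 1.31 = 8.4237 kWh/t
1/√P80 = 1/√F80 + W_Bond/(10·Wi)
  = 8.4237/(10·15.3) + 1/√6960 = 0.055057 + 0.011987 = 0.067043
P80 = (1/0.067043)² = 14.9158² = 222.48 µm

P80 = 222.5 µm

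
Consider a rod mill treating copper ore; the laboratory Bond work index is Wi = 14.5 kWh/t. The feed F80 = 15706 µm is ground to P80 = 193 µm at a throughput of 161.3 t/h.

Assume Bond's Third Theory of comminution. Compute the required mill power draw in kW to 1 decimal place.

Bond:  W = 10 Wi (1/√P − 1/√F)
W = 10·14.5·(1/√193 − 1/√15706) = 10·14.5·(0.064002) = 9.2803 kWh/t
P = W·T = 9.2803·161.3 = 1496.9 kW

P = 1496.9 kW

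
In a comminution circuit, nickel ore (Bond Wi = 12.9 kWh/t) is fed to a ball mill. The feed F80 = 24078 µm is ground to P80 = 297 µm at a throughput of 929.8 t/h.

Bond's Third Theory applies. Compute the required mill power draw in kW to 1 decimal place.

W = 10 Wi / √P80 − 10 Wi / √F80
W = 10·12.9·(1/√297 − 1/√24078) = 10·12.9·(0.051581) = 6.6540 kWh/t
P = W·T = 6.6540·929.8 = 6186.9 kW

P = 6186.9 kW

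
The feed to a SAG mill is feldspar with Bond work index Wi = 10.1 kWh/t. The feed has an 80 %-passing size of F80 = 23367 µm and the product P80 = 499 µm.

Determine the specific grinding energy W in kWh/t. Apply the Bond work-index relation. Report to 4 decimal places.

W = 10 Wi (1/√P80 − 1/√F80)  [Bond]
1/√499 = 0.044766;  1/√23367 = 0.006542
W = 10·10.1·(0.044766 − 0.006542) = 3.8607 kWh/t

W = 3.8607 kWh/t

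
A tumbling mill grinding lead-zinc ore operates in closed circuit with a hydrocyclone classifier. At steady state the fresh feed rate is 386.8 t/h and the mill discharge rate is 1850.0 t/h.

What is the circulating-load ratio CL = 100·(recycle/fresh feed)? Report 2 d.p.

CL = 378.28 %

Steady state: M = F + R.
R = M − F = 1850.0 − 386.8 = 1463.2 t/h
CL = 100·R/F = 100·1463.2/386.8 = 378.28 %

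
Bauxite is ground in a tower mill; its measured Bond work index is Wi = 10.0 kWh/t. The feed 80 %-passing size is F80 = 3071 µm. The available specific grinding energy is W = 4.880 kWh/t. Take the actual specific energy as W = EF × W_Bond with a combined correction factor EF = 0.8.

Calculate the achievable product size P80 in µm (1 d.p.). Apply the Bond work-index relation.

W_Bond = 10·Wi·(1/√P₈₀ − 1/√F₈₀)
W_Bond = W / EF = 4.880 / 0.8 = 6.1000 kWh/t
1/√P80 = 1/√F80 + W_Bond/(10·Wi)
  = 6.1000/(10·10.0) + 1/√3071 = 0.061000 + 0.018045 = 0.079045
P80 = (1/0.079045)² = 12.6510² = 160.05 µm

P80 = 160.0 µm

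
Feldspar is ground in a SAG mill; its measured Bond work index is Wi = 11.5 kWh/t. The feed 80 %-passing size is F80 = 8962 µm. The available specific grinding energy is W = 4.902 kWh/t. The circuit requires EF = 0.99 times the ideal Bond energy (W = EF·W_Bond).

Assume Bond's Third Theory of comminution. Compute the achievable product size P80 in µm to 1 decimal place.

P80 = 347.8 µm

Bond: W = 10·Wi·(1/√P80 − 1/√F80)
W_Bond = W / EF = 4.902 / 0.99 = 4.9515 kWh/t
⇒ 1/√P80 = W_Bond/(10·Wi) + 1/√F80
  = 4.9515/(10·11.5) + 1/√8962 = 0.043057 + 0.010563 = 0.053620
P80 = (1/0.053620)² = 18.6498² = 347.81 µm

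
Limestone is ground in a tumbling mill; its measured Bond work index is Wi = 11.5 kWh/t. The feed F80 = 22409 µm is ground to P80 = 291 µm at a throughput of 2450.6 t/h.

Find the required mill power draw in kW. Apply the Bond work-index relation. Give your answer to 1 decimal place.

W = 10·Wi·(P80^(-½) − F80^(-½))
W = 10·11.5·(1/√291 − 1/√22409) = 10·11.5·(0.051941) = 5.9732 kWh/t
P = W·T = 5.9732·2450.6 = 14637.9 kW

P = 14637.9 kW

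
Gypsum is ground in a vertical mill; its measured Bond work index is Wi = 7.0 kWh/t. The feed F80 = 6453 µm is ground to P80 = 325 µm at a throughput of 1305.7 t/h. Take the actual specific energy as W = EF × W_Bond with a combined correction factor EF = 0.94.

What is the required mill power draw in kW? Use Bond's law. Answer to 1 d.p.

W = 10·Wi·(P80^(-½) − F80^(-½))
W = 10·7.0·(1/√325 − 1/√6453) = 10·7.0·(0.043021) = 3.0115 kWh/t
Corrected W = EF·W_Bond = 0.94·3.0115 = 2.8308 kWh/t
P = W·T = 2.8308·1305.7 = 3696.2 kW

P = 3696.2 kW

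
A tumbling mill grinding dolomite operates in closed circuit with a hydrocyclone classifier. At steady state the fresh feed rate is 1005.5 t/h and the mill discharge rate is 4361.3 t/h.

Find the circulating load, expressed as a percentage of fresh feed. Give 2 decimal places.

M = F + R at steady state, so:
R = M − F = 4361.3 − 1005.5 = 3355.8 t/h
CL = 100·R/F = 100·3355.8/1005.5 = 333.74 %

CL = 333.74 %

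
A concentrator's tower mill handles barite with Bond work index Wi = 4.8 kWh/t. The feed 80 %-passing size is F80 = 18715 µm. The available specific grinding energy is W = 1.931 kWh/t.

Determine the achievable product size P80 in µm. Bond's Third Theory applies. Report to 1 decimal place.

P80 = 442.5 µm

W = 10 Wi (1/√P80 − 1/√F80)  [Bond]
⇒ 1/√P80 = W/(10 Wi) + 1/√F80
  = 1.9310/(10·4.8) + 1/√18715 = 0.040229 + 0.007310 = 0.047539
P80 = (1/0.047539)² = 21.0354² = 442.49 µm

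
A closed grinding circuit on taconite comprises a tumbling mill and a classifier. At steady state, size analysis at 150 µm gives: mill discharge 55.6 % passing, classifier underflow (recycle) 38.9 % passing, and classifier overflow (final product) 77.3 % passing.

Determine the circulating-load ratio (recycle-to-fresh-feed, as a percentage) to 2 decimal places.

CL = 129.94 %

Balance %-passing 150 µm (r = R/F):
(1+r)d = ru + o → r = (o−d)/(d−u)
r = (77.3 − 55.6)/(55.6 − 38.9) = 21.7/16.7 = 1.2994
CL = 100·r = 129.94 %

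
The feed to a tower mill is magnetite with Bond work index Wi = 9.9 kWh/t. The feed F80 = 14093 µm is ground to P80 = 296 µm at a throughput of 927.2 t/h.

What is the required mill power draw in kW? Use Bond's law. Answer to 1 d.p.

Bond:  W = 10 Wi (1/√P − 1/√F)
W = 10·9.9·(1/√296 − 1/√14093) = 10·9.9·(0.049700) = 4.9203 kWh/t
P = W·T = 4.9203·927.2 = 4562.1 kW

P = 4562.1 kW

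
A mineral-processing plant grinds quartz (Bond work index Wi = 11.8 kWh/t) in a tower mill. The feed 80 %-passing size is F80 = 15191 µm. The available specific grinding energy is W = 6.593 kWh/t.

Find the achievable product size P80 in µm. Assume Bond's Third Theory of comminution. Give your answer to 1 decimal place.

P80 = 244.2 µm

Bond:  W = 10 Wi (1/√P − 1/√F)
⇒ 1/√P80 = W/(10·Wi) + 1/√F80
  = 6.5930/(10·11.8) + 1/√15191 = 0.055873 + 0.008113 = 0.063986
P80 = (1/0.063986)² = 15.6283² = 244.24 µm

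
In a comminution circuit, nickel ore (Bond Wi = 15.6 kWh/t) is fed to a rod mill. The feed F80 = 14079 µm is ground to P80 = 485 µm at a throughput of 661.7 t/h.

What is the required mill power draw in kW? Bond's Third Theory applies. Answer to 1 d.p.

P = 3817.3 kW

Bond:  W = 10 Wi (1/√P − 1/√F)
W = 10·15.6·(1/√485 − 1/√14079) = 10·15.6·(0.036980) = 5.7689 kWh/t
P_mill = W·ṁ = 5.7689·661.7 = 3817.3 kW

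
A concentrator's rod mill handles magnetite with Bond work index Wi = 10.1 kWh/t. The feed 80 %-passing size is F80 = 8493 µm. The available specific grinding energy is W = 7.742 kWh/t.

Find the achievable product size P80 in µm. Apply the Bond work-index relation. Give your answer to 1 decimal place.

P80 = 130.6 µm

Bond: W = 10·Wi·(1/√P80 − 1/√F80)
P80^-0.5 = F80^-0.5 + W/(10 Wi)
  = 7.7420/(10·10.1) + 1/√8493 = 0.076653 + 0.010851 = 0.087504
P80 = (1/0.087504)² = 11.4280² = 130.60 µm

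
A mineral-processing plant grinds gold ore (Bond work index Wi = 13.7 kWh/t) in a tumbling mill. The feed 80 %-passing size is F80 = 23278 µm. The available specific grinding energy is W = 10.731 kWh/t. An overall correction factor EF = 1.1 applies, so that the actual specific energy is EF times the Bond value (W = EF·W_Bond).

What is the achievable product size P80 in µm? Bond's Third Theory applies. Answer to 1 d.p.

P80 = 165.4 µm

W = 10 Wi (1/√P80 − 1/√F80)  [Bond]
W_Bond = W / EF = 10.731 / 1.1 = 9.7555 kWh/t
P80^-0.5 = F80^-0.5 + W_Bond/(10 Wi)
  = 9.7555/(10·13.7) + 1/√23278 = 0.071208 + 0.006554 = 0.077762
P80 = (1/0.077762)² = 12.8597² = 165.37 µm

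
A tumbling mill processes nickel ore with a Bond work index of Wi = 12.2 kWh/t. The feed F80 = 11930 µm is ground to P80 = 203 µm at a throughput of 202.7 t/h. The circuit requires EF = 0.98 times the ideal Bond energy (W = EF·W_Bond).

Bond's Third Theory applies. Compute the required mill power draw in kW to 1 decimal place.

P = 1479.1 kW

W = 10·Wi·[P80^(−½) − F80^(−½)]
W = 10·12.2·(1/√203 − 1/√11930) = 10·12.2·(0.061031) = 7.4458 kWh/t
Corrected W = EF·W_Bond = 0.98·7.4458 = 7.2968 kWh/t
Power = W × throughput = 7.2968 kWh/t × 202.7 t/h = 1479.1 kW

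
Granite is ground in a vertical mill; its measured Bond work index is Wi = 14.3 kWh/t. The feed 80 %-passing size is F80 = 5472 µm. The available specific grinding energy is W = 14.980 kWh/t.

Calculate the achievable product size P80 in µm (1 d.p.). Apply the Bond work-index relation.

W_Bond = 10·Wi·(1/√P₈₀ − 1/√F₈₀)
P80^-0.5 = F80^-0.5 + W/(10 Wi)
  = 14.9800/(10·14.3) + 1/√5472 = 0.104755 + 0.013518 = 0.118274
P80 = (1/0.118274)² = 8.4550² = 71.49 µm

P80 = 71.5 µm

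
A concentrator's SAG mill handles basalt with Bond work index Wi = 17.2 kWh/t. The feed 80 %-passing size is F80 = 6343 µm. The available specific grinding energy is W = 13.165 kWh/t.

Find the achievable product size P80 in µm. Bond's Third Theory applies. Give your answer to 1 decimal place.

P80 = 126.0 µm

W = 10 Wi (P80^-0.5 − F80^-0.5)
⇒ 1/√P80 = W/(10 Wi) + 1/√F80
  = 13.1650/(10·17.2) + 1/√6343 = 0.076541 + 0.012556 = 0.089097
P80 = (1/0.089097)² = 11.2238² = 125.97 µm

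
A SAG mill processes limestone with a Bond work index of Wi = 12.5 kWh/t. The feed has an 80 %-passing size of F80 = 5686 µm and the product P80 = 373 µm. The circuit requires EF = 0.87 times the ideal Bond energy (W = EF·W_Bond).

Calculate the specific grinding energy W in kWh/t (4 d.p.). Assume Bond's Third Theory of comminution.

W = 10 Wi / √P80 − 10 Wi / √F80
1/√373 = 0.051778;  1/√5686 = 0.013262
W = 10·12.5·(0.051778 − 0.013262) = 4.8146 kWh/t
Corrected W = EF·W_Bond = 0.87·4.8146 = 4.1887 kWh/t

W = 4.1887 kWh/t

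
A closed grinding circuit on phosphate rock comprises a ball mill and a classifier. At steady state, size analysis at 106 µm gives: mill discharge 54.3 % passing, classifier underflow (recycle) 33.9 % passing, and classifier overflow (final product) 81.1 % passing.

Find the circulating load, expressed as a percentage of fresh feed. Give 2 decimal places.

Mass balance on the −106 µm fraction:
r = (o − d)/(d − u)
r = (81.1 − 54.3)/(54.3 − 33.9) = 26.8/20.4 = 1.3137
CL = 100·r = 131.37 %

CL = 131.37 %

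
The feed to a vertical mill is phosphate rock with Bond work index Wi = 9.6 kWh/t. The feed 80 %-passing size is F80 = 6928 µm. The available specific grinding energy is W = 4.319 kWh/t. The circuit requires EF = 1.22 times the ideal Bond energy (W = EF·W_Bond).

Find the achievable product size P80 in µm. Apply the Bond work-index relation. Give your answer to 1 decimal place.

W_Bond = 10·Wi·(1/√P₈₀ − 1/√F₈₀)
W_Bond = W / EF = 4.319 / 1.22 = 3.5402 kWh/t
⇒ 1/√P80 = W_Bond/(10 Wi) + 1/√F80
  = 3.5402/(10·9.6) + 1/√6928 = 0.036877 + 0.012014 = 0.048891
P80 = (1/0.048891)² = 20.4537² = 418.35 µm

P80 = 418.4 µm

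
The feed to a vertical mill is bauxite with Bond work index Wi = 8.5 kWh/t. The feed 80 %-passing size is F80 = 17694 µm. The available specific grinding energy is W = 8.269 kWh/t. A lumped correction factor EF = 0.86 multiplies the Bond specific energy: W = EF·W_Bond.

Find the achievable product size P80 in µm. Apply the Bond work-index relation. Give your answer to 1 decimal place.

W = 10·Wi·(P80^(-½) − F80^(-½))
W_Bond = W / EF = 8.269 / 0.86 = 9.6151 kWh/t
P80^(−½) = W_Bond/(10 Wi) + F80^(−½)
  = 9.6151/(10·8.5) + 1/√17694 = 0.113119 + 0.007518 = 0.120637
P80 = (1/0.120637)² = 8.2893² = 68.71 µm

P80 = 68.7 µm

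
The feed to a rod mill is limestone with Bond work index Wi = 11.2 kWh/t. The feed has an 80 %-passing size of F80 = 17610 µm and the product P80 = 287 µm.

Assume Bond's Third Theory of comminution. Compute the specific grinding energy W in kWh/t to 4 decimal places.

Bond: W = 10·Wi·(1/√P80 − 1/√F80)
1/√287 = 0.059028;  1/√17610 = 0.007536
W = 10·11.2·(0.059028 − 0.007536) = 5.7672 kWh/t

W = 5.7672 kWh/t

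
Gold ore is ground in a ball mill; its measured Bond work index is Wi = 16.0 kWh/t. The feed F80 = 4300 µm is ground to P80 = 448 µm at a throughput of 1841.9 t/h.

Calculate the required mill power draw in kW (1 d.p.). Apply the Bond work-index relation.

W = 10 Wi / √P80 − 10 Wi / √F80
W = 10·16.0·(1/√448 − 1/√4300) = 10·16.0·(0.031996) = 5.1193 kWh/t
P_mill = W·ṁ = 5.1193·1841.9 = 9429.3 kW

P = 9429.3 kW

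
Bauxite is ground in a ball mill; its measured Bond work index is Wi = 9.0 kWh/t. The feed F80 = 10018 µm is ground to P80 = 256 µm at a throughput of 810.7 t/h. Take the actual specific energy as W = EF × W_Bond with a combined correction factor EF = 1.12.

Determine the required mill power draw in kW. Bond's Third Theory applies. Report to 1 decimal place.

W_Bond = 10·Wi·(1/√P₈₀ − 1/√F₈₀)
W = 10·9.0·(1/√256 − 1/√10018) = 10·9.0·(0.052509) = 4.7258 kWh/t
Apply correction: 4.7258 × 1.12 = 5.2929 kWh/t
Power = W × throughput = 5.2929 kWh/t × 810.7 t/h = 4291.0 kW

P = 4291.0 kW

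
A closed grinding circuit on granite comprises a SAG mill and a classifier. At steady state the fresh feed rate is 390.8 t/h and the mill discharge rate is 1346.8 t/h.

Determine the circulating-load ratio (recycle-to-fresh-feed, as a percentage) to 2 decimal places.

Mill node: discharge = fresh + recycle.
R = M − F = 1346.8 − 390.8 = 956.0 t/h
CL = 100·R/F = 100·956.0/390.8 = 244.63 %

CL = 244.63 %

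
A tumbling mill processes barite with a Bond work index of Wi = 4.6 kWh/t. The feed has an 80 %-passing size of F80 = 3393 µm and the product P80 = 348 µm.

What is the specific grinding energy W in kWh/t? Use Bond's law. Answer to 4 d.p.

W = 10 Wi / √P80 − 10 Wi / √F80
1/√348 = 0.053606;  1/√3393 = 0.017168
W = 10·4.6·(0.053606 − 0.017168) = 1.6762 kWh/t

W = 1.6762 kWh/t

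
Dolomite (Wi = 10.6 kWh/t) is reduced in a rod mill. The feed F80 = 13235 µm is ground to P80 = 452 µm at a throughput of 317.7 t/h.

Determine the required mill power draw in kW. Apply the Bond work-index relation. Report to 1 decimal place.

W = 10·Wi·(P80^(-½) − F80^(-½))
W = 10·10.6·(1/√452 − 1/√13235) = 10·10.6·(0.038344) = 4.0644 kWh/t
Power = W × throughput = 4.0644 kWh/t × 317.7 t/h = 1291.3 kW

P = 1291.3 kW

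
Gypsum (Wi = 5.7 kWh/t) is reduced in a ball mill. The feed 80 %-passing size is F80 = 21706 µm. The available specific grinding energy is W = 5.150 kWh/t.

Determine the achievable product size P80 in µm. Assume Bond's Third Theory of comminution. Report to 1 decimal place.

P80 = 106.0 µm

W = 10 Wi (1/√P80 − 1/√F80)  [Bond]
1/√P80 = 1/√F80 + W/(10·Wi)
  = 5.1500/(10·5.7) + 1/√21706 = 0.090351 + 0.006788 = 0.097138
P80 = (1/0.097138)² = 10.2946² = 105.98 µm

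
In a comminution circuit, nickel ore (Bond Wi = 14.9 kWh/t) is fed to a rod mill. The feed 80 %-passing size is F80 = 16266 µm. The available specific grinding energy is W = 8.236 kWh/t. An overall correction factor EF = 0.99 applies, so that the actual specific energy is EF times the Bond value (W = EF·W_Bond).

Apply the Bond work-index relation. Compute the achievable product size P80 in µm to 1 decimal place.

Bond:  W = 10 Wi (1/√P − 1/√F)
W_Bond = W / EF = 8.236 / 0.99 = 8.3192 kWh/t
P80^(−½) = W_Bond/(10 Wi) + F80^(−½)
  = 8.3192/(10·14.9) + 1/√16266 = 0.055834 + 0.007841 = 0.063674
P80 = (1/0.063674)² = 15.7049² = 246.64 µm

P80 = 246.6 µm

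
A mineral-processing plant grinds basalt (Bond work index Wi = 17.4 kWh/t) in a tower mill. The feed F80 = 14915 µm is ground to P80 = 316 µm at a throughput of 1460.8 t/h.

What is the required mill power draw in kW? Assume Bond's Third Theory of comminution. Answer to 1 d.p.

W = 10·Wi·[P80^(−½) − F80^(−½)]
W = 10·17.4·(1/√316 − 1/√14915) = 10·17.4·(0.048066) = 8.3635 kWh/t
P_mill = W·ṁ = 8.3635·1460.8 = 12217.4 kW

P = 12217.4 kW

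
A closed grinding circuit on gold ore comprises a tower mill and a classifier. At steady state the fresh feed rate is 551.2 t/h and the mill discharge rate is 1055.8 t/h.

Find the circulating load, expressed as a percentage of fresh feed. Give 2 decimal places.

CL = 91.55 %

M = F + R at steady state, so:
R = M − F = 1055.8 − 551.2 = 504.6 t/h
CL = 100·R/F = 100·504.6/551.2 = 91.55 %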